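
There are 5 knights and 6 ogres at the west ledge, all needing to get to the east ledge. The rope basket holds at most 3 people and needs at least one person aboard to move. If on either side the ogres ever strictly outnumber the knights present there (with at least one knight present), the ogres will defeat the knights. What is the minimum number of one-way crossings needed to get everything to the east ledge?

impossible

The ogres already outnumber the knights at the west ledge before anyone moves, so the starting position itself is disallowed.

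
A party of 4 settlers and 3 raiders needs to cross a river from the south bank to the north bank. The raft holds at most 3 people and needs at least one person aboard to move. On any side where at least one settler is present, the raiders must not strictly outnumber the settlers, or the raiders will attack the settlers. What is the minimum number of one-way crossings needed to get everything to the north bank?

5

Counting alone: each trip to the north bank takes at most 3 across and each return brings at least 1 back, so after t trips out (and t−1 returns) at most 3t − (t−1) of the 7 are across; that first reaches 7 at t = 3, so at least 5 crossings are needed.
The plan below uses exactly 5 crossings, so it is optimal:
1. 3 raiders → the north bank.  (the south bank: 4S 0R; the north bank: 0S 3R)
2. 1 raider ← the south bank.  (the south bank: 4S 1R; the north bank: 0S 2R)
3. 3 settlers → the north bank.  (the south bank: 1S 1R; the north bank: 3S 2R)
4. 1 settler ← the south bank.  (the south bank: 2S 1R; the north bank: 2S 2R)
5. 2 settlers and 1 raider → the north bank.  (the south bank: 0S 0R; the north bank: 4S 3R)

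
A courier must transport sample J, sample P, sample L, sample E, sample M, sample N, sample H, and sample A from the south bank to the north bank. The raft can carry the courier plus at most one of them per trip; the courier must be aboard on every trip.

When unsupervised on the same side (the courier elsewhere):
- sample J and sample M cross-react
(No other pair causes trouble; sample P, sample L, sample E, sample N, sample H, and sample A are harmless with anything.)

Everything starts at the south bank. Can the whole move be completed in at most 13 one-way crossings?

No

Counting alone: the courier can take at most 1 across per trip to the north bank, so moving all 8 needs at least 8 loaded trips out, with a return between consecutive ones — at least 15 crossings.
Since 13 < 15, 13 crossings cannot be enough. (The shortest complete plan in fact takes 15:)
1. Courier goes to the north bank with sample J.  [the south bank: sample A, sample E, sample H, sample L, sample M, sample N, sample P | the north bank: sample J]
2. Courier goes back to the south bank alone.  [the south bank: sample A, sample E, sample H, sample L, sample M, sample N, sample P | the north bank: sample J]
3. Courier goes to the north bank with sample P.  [the south bank: sample A, sample E, sample H, sample L, sample M, sample N | the north bank: sample J, sample P]
4. Courier goes back to the south bank alone.  [the south bank: sample A, sample E, sample H, sample L, sample M, sample N | the north bank: sample J, sample P]
5. Courier goes to the north bank with sample L.  [the south bank: sample A, sample E, sample H, sample M, sample N | the north bank: sample J, sample L, sample P]
6. Courier goes back to the south bank alone.  [the south bank: sample A, sample E, sample H, sample M, sample N | the north bank: sample J, sample L, sample P]
7. Courier goes to the north bank with sample E.  [the south bank: sample A, sample H, sample M, sample N | the north bank: sample E, sample J, sample L, sample P]
8. Courier goes back to the south bank alone.  [the south bank: sample A, sample H, sample M, sample N | the north bank: sample E, sample J, sample L, sample P]
9. Courier goes to the north bank with sample N.  [the south bank: sample A, sample H, sample M | the north bank: sample E, sample J, sample L, sample N, sample P]
10. Courier goes back to the south bank alone.  [the south bank: sample A, sample H, sample M | the north bank: sample E, sample J, sample L, sample N, sample P]
11. Courier goes to the north bank with sample H.  [the south bank: sample A, sample M | the north bank: sample E, sample H, sample J, sample L, sample N, sample P]
12. Courier goes back to the south bank alone.  [the south bank: sample A, sample M | the north bank: sample E, sample H, sample J, sample L, sample N, sample P]
13. Courier goes to the north bank with sample A.  [the south bank: sample M | the north bank: sample A, sample E, sample H, sample J, sample L, sample N, sample P]
14. Courier goes back to the south bank alone.  [the south bank: sample M | the north bank: sample A, sample E, sample H, sample J, sample L, sample N, sample P]
15. Courier goes to the north bank with sample M.  [the south bank: — | the north bank: sample A, sample E, sample H, sample J, sample L, sample M, sample N, sample P]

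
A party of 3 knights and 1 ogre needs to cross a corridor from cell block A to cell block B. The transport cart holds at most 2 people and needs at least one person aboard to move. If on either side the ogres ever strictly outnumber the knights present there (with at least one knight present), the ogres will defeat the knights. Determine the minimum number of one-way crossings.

5

Counting alone: each trip to cell block B takes at most 2 across and each return brings at least 1 back, so after t trips out (and t−1 returns) at most 2t − (t−1) of the 4 are across; that first reaches 4 at t = 3, so at least 5 crossings are needed.
The plan below uses exactly 5 crossings, so it is optimal:
1. 1 knight and 1 ogre → cell block B.  (cell block A: 2K 0O; cell block B: 1K 1O)
2. 1 ogre ← cell block A.  (cell block A: 2K 1O; cell block B: 1K 0O)
3. 1 knight and 1 ogre → cell block B.  (cell block A: 1K 0O; cell block B: 2K 1O)
4. 1 ogre ← cell block A.  (cell block A: 1K 1O; cell block B: 2K 0O)
5. 1 knight and 1 ogre → cell block B.  (cell block A: 0K 0O; cell block B: 3K 1O)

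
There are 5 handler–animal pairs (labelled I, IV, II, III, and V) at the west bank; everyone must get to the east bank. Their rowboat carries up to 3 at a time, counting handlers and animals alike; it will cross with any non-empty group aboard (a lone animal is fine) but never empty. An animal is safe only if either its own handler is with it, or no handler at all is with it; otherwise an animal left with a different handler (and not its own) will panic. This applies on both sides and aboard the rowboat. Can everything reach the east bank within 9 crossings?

No

Counting alone: each trip to the east bank takes at most 3 across and each return brings at least 1 back, so after t trips out (and t−1 returns) at most 3t − (t−1) of the 10 are across; that first reaches 10 at t = 5, so at least 9 crossings are needed.
The safety rule pushes this higher. Following every safe sequence of crossings, the most of the 10 that can be at the east bank as the rowboat arrives there on crossing 9 is 9 — never all 10.
So the move cannot be finished within 9 crossings. (The shortest complete plan takes 11:)
1. animal I and handler I cross → the east bank.
2. handler I crosses ← the west bank.
3. animal II, animal III, and animal IV cross → the east bank.
4. animal I crosses ← the west bank.
5. handler II, handler III, and handler IV cross → the east bank.
6. animal IV and handler IV cross ← the west bank.
7. handler I, handler IV, and handler V cross → the east bank.
8. animal II crosses ← the west bank.
9. animal I and animal IV cross → the east bank.
10. animal I crosses ← the west bank.
11. animal I, animal II, and animal V cross → the east bank.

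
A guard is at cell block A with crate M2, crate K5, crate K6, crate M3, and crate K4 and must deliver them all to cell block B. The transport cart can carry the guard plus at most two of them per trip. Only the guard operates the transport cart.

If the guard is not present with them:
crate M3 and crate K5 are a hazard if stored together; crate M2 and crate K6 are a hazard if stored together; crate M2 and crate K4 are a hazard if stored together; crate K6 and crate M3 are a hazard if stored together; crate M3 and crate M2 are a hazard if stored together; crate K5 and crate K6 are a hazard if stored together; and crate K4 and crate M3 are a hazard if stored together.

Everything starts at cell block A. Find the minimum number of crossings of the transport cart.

Whatever the first load, the items left behind include a forbidden pair without the guard. No opening move is safe, so no plan exists.

impossible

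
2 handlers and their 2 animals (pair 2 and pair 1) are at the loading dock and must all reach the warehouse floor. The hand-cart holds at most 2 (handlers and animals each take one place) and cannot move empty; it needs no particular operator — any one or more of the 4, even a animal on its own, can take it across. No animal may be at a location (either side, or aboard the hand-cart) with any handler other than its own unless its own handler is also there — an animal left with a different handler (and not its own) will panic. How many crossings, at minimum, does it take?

Counting alone: each trip to the warehouse floor takes at most 2 across and each return brings at least 1 back, so after t trips out (and t−1 returns) at most 2t − (t−1) of the 4 are across; that first reaches 4 at t = 3, so at least 5 crossings are needed.
The plan below uses exactly 5 crossings, so it is optimal:
1. animal 2 and handler 2 cross → the warehouse floor.
2. handler 2 crosses ← the loading dock.
3. handler 1 and handler 2 cross → the warehouse floor.
4. handler 1 crosses ← the loading dock.
5. animal 1 and handler 1 cross → the warehouse floor.

5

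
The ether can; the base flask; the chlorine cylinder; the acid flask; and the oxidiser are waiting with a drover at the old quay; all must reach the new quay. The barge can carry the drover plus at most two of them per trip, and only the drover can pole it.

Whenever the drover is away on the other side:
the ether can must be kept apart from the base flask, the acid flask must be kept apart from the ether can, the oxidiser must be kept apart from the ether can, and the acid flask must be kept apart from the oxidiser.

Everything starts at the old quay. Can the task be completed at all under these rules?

1. Drover goes to the new quay with the acid flask and the ether can.
2. Drover goes back to the old quay with the ether can.
3. Drover goes to the new quay with the base flask and the ether can.
4. Drover goes back to the old quay with the ether can.
5. Drover goes to the new quay with the chlorine cylinder and the ether can.
6. Drover goes back to the old quay with the ether can.
7. Drover goes to the new quay with the ether can and the oxidiser.

Yes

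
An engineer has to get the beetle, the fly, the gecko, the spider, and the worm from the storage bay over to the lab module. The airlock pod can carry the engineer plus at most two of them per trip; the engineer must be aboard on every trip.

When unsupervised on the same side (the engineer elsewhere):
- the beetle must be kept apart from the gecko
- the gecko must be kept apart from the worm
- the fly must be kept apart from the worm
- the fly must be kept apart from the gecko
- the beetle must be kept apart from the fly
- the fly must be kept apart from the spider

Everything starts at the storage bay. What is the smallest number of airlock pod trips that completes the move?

Counting alone: the engineer can take at most 2 across per trip to the lab module, so moving all 5 needs at least 3 loaded trips out, with a return between consecutive ones — at least 5 crossings.
The safety rule pushes this higher. Following every safe sequence of crossings, the most of the 5 that can be at the lab module as the airlock pod arrives there on crossing 5 is 4 — never all 5.
So no plan with fewer than 7 crossings exists, and this one achieves 7:
1. Engineer goes to the lab module with the fly and the gecko.  [the storage bay: the beetle, the spider, the worm | the lab module: the fly, the gecko]
2. Engineer goes back to the storage bay with the fly.  [the storage bay: the beetle, the fly, the spider, the worm | the lab module: the gecko]
3. Engineer goes to the lab module with the fly and the spider.  [the storage bay: the beetle, the worm | the lab module: the fly, the gecko, the spider]
4. Engineer goes back to the storage bay with the fly.  [the storage bay: the beetle, the fly, the worm | the lab module: the gecko, the spider]
5. Engineer goes to the lab module with the beetle and the worm.  [the storage bay: the fly | the lab module: the beetle, the gecko, the spider, the worm]
6. Engineer goes back to the storage bay with the gecko.  [the storage bay: the fly, the gecko | the lab module: the beetle, the spider, the worm]
7. Engineer goes to the lab module with the fly and the gecko.  [the storage bay: — | the lab module: the beetle, the fly, the gecko, the spider, the worm]

7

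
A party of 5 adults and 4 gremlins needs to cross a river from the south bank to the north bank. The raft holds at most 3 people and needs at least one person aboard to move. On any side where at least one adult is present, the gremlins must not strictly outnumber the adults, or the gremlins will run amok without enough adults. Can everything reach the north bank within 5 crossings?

No

Counting alone: each trip to the north bank takes at most 3 across and each return brings at least 1 back, so after t trips out (and t−1 returns) at most 3t − (t−1) of the 9 are across; that first reaches 9 at t = 4, so at least 7 crossings are needed.
Since 5 < 7, 5 crossings cannot be enough. (The shortest complete plan in fact takes 7:)
1. 3 gremlins → the north bank.  (the south bank: 5A 1G; the north bank: 0A 3G)
2. 1 gremlin ← the south bank.  (the south bank: 5A 2G; the north bank: 0A 2G)
3. 3 adults → the north bank.  (the south bank: 2A 2G; the north bank: 3A 2G)
4. 1 adult ← the south bank.  (the south bank: 3A 2G; the north bank: 2A 2G)
5. 2 adults and 1 gremlin → the north bank.  (the south bank: 1A 1G; the north bank: 4A 3G)
6. 1 adult ← the south bank.  (the south bank: 2A 1G; the north bank: 3A 3G)
7. 2 adults and 1 gremlin → the north bank.  (the south bank: 0A 0G; the north bank: 5A 4G)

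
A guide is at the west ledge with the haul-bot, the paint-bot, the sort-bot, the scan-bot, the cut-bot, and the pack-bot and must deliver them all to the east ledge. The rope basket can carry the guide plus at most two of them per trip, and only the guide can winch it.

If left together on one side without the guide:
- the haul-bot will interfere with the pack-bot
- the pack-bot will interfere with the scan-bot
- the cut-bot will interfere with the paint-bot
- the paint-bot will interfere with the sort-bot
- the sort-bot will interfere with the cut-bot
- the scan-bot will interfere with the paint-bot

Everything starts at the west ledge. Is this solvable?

Whatever the first load, the items left behind include a forbidden pair without the guide. No opening move is safe, so no plan exists.

No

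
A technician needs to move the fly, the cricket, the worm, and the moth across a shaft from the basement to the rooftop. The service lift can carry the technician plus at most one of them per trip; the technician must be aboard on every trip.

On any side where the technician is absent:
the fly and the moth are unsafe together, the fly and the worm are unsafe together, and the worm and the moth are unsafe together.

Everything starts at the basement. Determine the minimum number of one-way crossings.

impossible

Whatever the first load, the items left behind include a forbidden pair without the technician. No opening move is safe, so no plan exists.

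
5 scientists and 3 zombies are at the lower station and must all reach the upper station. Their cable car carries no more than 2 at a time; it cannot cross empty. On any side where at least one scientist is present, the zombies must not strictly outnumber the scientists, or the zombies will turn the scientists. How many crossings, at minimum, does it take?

Counting alone: each trip to the upper station takes at most 2 across and each return brings at least 1 back, so after t trips out (and t−1 returns) at most 2t − (t−1) of the 8 are across; that first reaches 8 at t = 7, so at least 13 crossings are needed.
The plan below uses exactly 13 crossings, so it is optimal:
1. 2 zombies → the upper station.  (the lower station: 5S 1Z; the upper station: 0S 2Z)
2. 1 zombie ← the lower station.  (the lower station: 5S 2Z; the upper station: 0S 1Z)
3. 2 zombies → the upper station.  (the lower station: 5S 0Z; the upper station: 0S 3Z)
4. 1 zombie ← the lower station.  (the lower station: 5S 1Z; the upper station: 0S 2Z)
5. 2 scientists → the upper station.  (the lower station: 3S 1Z; the upper station: 2S 2Z)
6. 1 zombie ← the lower station.  (the lower station: 3S 2Z; the upper station: 2S 1Z)
7. 1 scientist and 1 zombie → the upper station.  (the lower station: 2S 1Z; the upper station: 3S 2Z)
8. 1 zombie ← the lower station.  (the lower station: 2S 2Z; the upper station: 3S 1Z)
9. 2 zombies → the upper station.  (the lower station: 2S 0Z; the upper station: 3S 3Z)
10. 1 zombie ← the lower station.  (the lower station: 2S 1Z; the upper station: 3S 2Z)
11. 1 scientist and 1 zombie → the upper station.  (the lower station: 1S 0Z; the upper station: 4S 3Z)
12. 1 zombie ← the lower station.  (the lower station: 1S 1Z; the upper station: 4S 2Z)
13. 1 scientist and 1 zombie → the upper station.  (the lower station: 0S 0Z; the upper station: 5S 3Z)

13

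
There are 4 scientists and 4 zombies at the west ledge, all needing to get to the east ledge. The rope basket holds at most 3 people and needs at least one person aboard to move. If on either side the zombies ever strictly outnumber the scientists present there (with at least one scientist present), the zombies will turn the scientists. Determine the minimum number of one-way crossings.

Counting alone: each trip to the east ledge takes at most 3 across and each return brings at least 1 back, so after t trips out (and t−1 returns) at most 3t − (t−1) of the 8 are across; that first reaches 8 at t = 4, so at least 7 crossings are needed.
The safety rule pushes this higher. Following every safe sequence of crossings, the most of the 8 that can be at the east ledge as the rope basket arrives there on crossing 7 is 7 — never all 8.
So no plan with fewer than 9 crossings exists, and this one achieves 9:
1. 2 zombies → the east ledge.  (the west ledge: 4S 2Z; the east ledge: 0S 2Z)
2. 1 zombie ← the west ledge.  (the west ledge: 4S 3Z; the east ledge: 0S 1Z)
3. 3 zombies → the east ledge.  (the west ledge: 4S 0Z; the east ledge: 0S 4Z)
4. 1 zombie ← the west ledge.  (the west ledge: 4S 1Z; the east ledge: 0S 3Z)
5. 3 scientists → the east ledge.  (the west ledge: 1S 1Z; the east ledge: 3S 3Z)
6. 1 scientist and 1 zombie ← the west ledge.  (the west ledge: 2S 2Z; the east ledge: 2S 2Z)
7. 2 scientists → the east ledge.  (the west ledge: 0S 2Z; the east ledge: 4S 2Z)
8. 1 zombie ← the west ledge.  (the west ledge: 0S 3Z; the east ledge: 4S 1Z)
9. 3 zombies → the east ledge.  (the west ledge: 0S 0Z; the east ledge: 4S 4Z)

9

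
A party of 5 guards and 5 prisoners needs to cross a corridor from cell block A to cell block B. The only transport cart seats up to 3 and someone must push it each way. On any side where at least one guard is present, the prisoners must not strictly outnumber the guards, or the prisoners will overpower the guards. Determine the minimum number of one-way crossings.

11

Counting alone: each trip to cell block B takes at most 3 across and each return brings at least 1 back, so after t trips out (and t−1 returns) at most 3t − (t−1) of the 10 are across; that first reaches 10 at t = 5, so at least 9 crossings are needed.
The safety rule pushes this higher. Following every safe sequence of crossings, the most of the 10 that can be at cell block B as the transport cart arrives there on crossing 9 is 9 — never all 10.
So no plan with fewer than 11 crossings exists, and this one achieves 11:
1. 2 prisoners → cell block B.  (cell block A: 5G 3P; cell block B: 0G 2P)
2. 1 prisoner ← cell block A.  (cell block A: 5G 4P; cell block B: 0G 1P)
3. 3 prisoners → cell block B.  (cell block A: 5G 1P; cell block B: 0G 4P)
4. 1 prisoner ← cell block A.  (cell block A: 5G 2P; cell block B: 0G 3P)
5. 3 guards → cell block B.  (cell block A: 2G 2P; cell block B: 3G 3P)
6. 1 guard and 1 prisoner ← cell block A.  (cell block A: 3G 3P; cell block B: 2G 2P)
7. 3 guards → cell block B.  (cell block A: 0G 3P; cell block B: 5G 2P)
8. 1 prisoner ← cell block A.  (cell block A: 0G 4P; cell block B: 5G 1P)
9. 2 prisoners → cell block B.  (cell block A: 0G 2P; cell block B: 5G 3P)
10. 1 prisoner ← cell block A.  (cell block A: 0G 3P; cell block B: 5G 2P)
11. 3 prisoners → cell block B.  (cell block A: 0G 0P; cell block B: 5G 5P)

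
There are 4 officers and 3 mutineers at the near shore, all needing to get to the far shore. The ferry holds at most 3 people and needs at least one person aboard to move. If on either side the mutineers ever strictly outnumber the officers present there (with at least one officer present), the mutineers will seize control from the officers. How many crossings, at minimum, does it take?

Counting alone: each trip to the far shore takes at most 3 across and each return brings at least 1 back, so after t trips out (and t−1 returns) at most 3t − (t−1) of the 7 are across; that first reaches 7 at t = 3, so at least 5 crossings are needed.
The plan below uses exactly 5 crossings, so it is optimal:
1. 3 mutineers → the far shore.  (the near shore: 4O 0M; the far shore: 0O 3M)
2. 1 mutineer ← the near shore.  (the near shore: 4O 1M; the far shore: 0O 2M)
3. 3 officers → the far shore.  (the near shore: 1O 1M; the far shore: 3O 2M)
4. 1 officer ← the near shore.  (the near shore: 2O 1M; the far shore: 2O 2M)
5. 2 officers and 1 mutineer → the far shore.  (the near shore: 0O 0M; the far shore: 4O 3M)

5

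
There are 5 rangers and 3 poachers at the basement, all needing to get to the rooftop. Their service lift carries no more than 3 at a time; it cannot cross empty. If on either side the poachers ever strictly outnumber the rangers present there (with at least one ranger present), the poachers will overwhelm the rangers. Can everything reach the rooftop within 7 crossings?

Yes — this plan uses 7 crossings (≤ 7):
1. 2 poachers → the rooftop.  (the basement: 5R 1P; the rooftop: 0R 2P)
2. 1 poacher ← the basement.  (the basement: 5R 2P; the rooftop: 0R 1P)
3. 2 rangers and 1 poacher → the rooftop.  (the basement: 3R 1P; the rooftop: 2R 2P)
4. 1 poacher ← the basement.  (the basement: 3R 2P; the rooftop: 2R 1P)
5. 1 ranger and 2 poachers → the rooftop.  (the basement: 2R 0P; the rooftop: 3R 3P)
6. 1 poacher ← the basement.  (the basement: 2R 1P; the rooftop: 3R 2P)
7. 2 rangers and 1 poacher → the rooftop.  (the basement: 0R 0P; the rooftop: 5R 3P)

Yes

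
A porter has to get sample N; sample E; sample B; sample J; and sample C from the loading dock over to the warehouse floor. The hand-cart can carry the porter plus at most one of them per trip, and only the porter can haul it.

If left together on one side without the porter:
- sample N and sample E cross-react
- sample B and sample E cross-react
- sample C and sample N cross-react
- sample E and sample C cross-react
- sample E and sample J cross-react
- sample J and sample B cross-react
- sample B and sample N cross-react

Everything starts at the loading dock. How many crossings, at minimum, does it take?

Whatever the first load, the items left behind include a forbidden pair without the porter. No opening move is safe, so no plan exists.

impossible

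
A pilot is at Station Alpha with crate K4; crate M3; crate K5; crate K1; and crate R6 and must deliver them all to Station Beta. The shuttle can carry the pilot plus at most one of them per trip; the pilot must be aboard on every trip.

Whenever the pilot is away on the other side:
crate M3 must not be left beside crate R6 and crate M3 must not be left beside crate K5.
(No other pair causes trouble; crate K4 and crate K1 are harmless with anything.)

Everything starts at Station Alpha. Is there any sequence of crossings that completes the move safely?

1. Pilot goes to Station Beta with crate M3.  [Station Alpha: crate K1, crate K4, crate K5, crate R6 | Station Beta: crate M3]
2. Pilot goes back to Station Alpha alone.  [Station Alpha: crate K1, crate K4, crate K5, crate R6 | Station Beta: crate M3]
3. Pilot goes to Station Beta with crate K4.  [Station Alpha: crate K1, crate K5, crate R6 | Station Beta: crate K4, crate M3]
4. Pilot goes back to Station Alpha alone.  [Station Alpha: crate K1, crate K5, crate R6 | Station Beta: crate K4, crate M3]
5. Pilot goes to Station Beta with crate K5.  [Station Alpha: crate K1, crate R6 | Station Beta: crate K4, crate K5, crate M3]
6. Pilot goes back to Station Alpha with crate M3.  [Station Alpha: crate K1, crate M3, crate R6 | Station Beta: crate K4, crate K5]
7. Pilot goes to Station Beta with crate R6.  [Station Alpha: crate K1, crate M3 | Station Beta: crate K4, crate K5, crate R6]
8. Pilot goes back to Station Alpha alone.  [Station Alpha: crate K1, crate M3 | Station Beta: crate K4, crate K5, crate R6]
9. Pilot goes to Station Beta with crate K1.  [Station Alpha: crate M3 | Station Beta: crate K1, crate K4, crate K5, crate R6]
10. Pilot goes back to Station Alpha alone.  [Station Alpha: crate M3 | Station Beta: crate K1, crate K4, crate K5, crate R6]
11. Pilot goes to Station Beta with crate M3.  [Station Alpha: — | Station Beta: crate K1, crate K4, crate K5, crate M3, crate R6]

Yes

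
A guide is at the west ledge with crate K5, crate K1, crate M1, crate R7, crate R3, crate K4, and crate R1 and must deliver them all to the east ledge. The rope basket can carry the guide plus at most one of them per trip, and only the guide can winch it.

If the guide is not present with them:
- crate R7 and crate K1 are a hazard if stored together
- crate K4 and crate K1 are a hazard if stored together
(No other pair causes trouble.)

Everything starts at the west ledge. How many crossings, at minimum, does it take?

15

Counting alone: the guide can take at most 1 across per trip to the east ledge, so moving all 7 needs at least 7 loaded trips out, with a return between consecutive ones — at least 13 crossings.
The safety rule pushes this higher. Following every safe sequence of crossings, the most of the 7 that can be at the east ledge as the rope basket arrives there on crossing 13 is 6 — never all 7.
So no plan with fewer than 15 crossings exists, and this one achieves 15:
1. Guide goes to the east ledge with crate K1.  [the west ledge: crate K4, crate K5, crate M1, crate R1, crate R3, crate R7 | the east ledge: crate K1]
2. Guide goes back to the west ledge alone.  [the west ledge: crate K4, crate K5, crate M1, crate R1, crate R3, crate R7 | the east ledge: crate K1]
3. Guide goes to the east ledge with crate K5.  [the west ledge: crate K4, crate M1, crate R1, crate R3, crate R7 | the east ledge: crate K1, crate K5]
4. Guide goes back to the west ledge alone.  [the west ledge: crate K4, crate M1, crate R1, crate R3, crate R7 | the east ledge: crate K1, crate K5]
5. Guide goes to the east ledge with crate M1.  [the west ledge: crate K4, crate R1, crate R3, crate R7 | the east ledge: crate K1, crate K5, crate M1]
6. Guide goes back to the west ledge alone.  [the west ledge: crate K4, crate R1, crate R3, crate R7 | the east ledge: crate K1, crate K5, crate M1]
7. Guide goes to the east ledge with crate R7.  [the west ledge: crate K4, crate R1, crate R3 | the east ledge: crate K1, crate K5, crate M1, crate R7]
8. Guide goes back to the west ledge with crate K1.  [the west ledge: crate K1, crate K4, crate R1, crate R3 | the east ledge: crate K5, crate M1, crate R7]
9. Guide goes to the east ledge with crate K4.  [the west ledge: crate K1, crate R1, crate R3 | the east ledge: crate K4, crate K5, crate M1, crate R7]
10. Guide goes back to the west ledge alone.  [the west ledge: crate K1, crate R1, crate R3 | the east ledge: crate K4, crate K5, crate M1, crate R7]
11. Guide goes to the east ledge with crate R3.  [the west ledge: crate K1, crate R1 | the east ledge: crate K4, crate K5, crate M1, crate R3, crate R7]
12. Guide goes back to the west ledge alone.  [the west ledge: crate K1, crate R1 | the east ledge: crate K4, crate K5, crate M1, crate R3, crate R7]
13. Guide goes to the east ledge with crate R1.  [the west ledge: crate K1 | the east ledge: crate K4, crate K5, crate M1, crate R1, crate R3, crate R7]
14. Guide goes back to the west ledge alone.  [the west ledge: crate K1 | the east ledge: crate K4, crate K5, crate M1, crate R1, crate R3, crate R7]
15. Guide goes to the east ledge with crate K1.  [the west ledge: — | the east ledge: crate K1, crate K4, crate K5, crate M1, crate R1, crate R3, crate R7]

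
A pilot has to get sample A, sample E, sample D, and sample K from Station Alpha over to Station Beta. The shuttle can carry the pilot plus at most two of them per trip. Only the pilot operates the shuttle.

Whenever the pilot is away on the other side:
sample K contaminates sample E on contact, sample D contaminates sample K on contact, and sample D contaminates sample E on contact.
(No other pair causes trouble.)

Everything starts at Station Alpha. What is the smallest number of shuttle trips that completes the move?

Counting alone: the pilot can take at most 2 across per trip to Station Beta, so moving all 4 needs at least 2 loaded trips out, with a return between consecutive ones — at least 3 crossings.
The safety rule pushes this higher. Following every safe sequence of crossings, the most of the 4 that can be at Station Beta as the shuttle arrives there on crossing 3 is 3 — never all 4.
So no plan with fewer than 5 crossings exists, and this one achieves 5:
1. Pilot goes to Station Beta with sample D and sample E.
2. Pilot goes back to Station Alpha with sample E.
3. Pilot goes to Station Beta with sample A and sample E.
4. Pilot goes back to Station Alpha with sample E.
5. Pilot goes to Station Beta with sample E and sample K.

5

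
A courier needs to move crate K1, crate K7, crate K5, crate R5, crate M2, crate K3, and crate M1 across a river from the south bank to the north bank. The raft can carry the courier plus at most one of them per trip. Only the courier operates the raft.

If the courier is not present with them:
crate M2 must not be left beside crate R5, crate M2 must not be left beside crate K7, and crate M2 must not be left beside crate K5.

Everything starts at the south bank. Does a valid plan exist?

No

Following every safe sequence of crossings from the start, the most of the 7 that can be at the north bank as the raft arrives there on crossings 1, 3, 5, 7, 9 is 1, 2, 3, 4, 5 respectively; the best ever achieved is 5 of 7.
From crossing 11 on, no configuration arises that was not already reachable earlier: only 72 distinct safe configurations (who is on which side, and where the raft is) can ever be reached, none of them has everyone across, and every continuation just revisits them. So no valid plan exists.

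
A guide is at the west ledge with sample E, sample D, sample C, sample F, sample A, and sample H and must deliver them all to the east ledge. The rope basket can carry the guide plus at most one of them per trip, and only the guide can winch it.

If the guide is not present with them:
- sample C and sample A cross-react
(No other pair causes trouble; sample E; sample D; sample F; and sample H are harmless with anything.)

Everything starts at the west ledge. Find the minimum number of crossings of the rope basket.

Counting alone: the guide can take at most 1 across per trip to the east ledge, so moving all 6 needs at least 6 loaded trips out, with a return between consecutive ones — at least 11 crossings.
The plan below uses exactly 11 crossings, so it is optimal:
1. Guide goes to the east ledge with sample C.
2. Guide goes back to the west ledge alone.
3. Guide goes to the east ledge with sample E.
4. Guide goes back to the west ledge alone.
5. Guide goes to the east ledge with sample D.
6. Guide goes back to the west ledge alone.
7. Guide goes to the east ledge with sample F.
8. Guide goes back to the west ledge alone.
9. Guide goes to the east ledge with sample H.
10. Guide goes back to the west ledge alone.
11. Guide goes to the east ledge with sample A.

11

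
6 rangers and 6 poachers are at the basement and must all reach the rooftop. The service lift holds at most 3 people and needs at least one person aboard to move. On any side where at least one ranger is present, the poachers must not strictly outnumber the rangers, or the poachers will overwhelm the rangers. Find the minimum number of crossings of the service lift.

impossible

Following every safe sequence of crossings from the start, the most of the 12 that can be at the rooftop as the service lift arrives there on crossings 1, 3, 5 is 3, 5, 6 respectively; the best ever achieved is 6 of 12.
From crossing 7 on, no configuration arises that was not already reachable earlier: only 17 distinct safe configurations (who is on which side, and where the service lift is) can ever be reached, none of them has everyone across, and every continuation just revisits them. They are: 0 rangers + 0 poachers across (service lift back at the start); 0 rangers + 1 poacher across (service lift there); 0 rangers + 1 poacher across (service lift back at the start); 0 rangers + 2 poachers across (service lift there); 0 rangers + 2 poachers across (service lift back at the start); 0 rangers + 3 poachers across (service lift there); 0 rangers + 3 poachers across (service lift back at the start); 0 rangers + 4 poachers across (service lift there); 0 rangers + 4 poachers across (service lift back at the start); 0 rangers + 5 poachers across (service lift there); 0 rangers + 5 poachers across (service lift back at the start); 0 rangers + 6 poachers across (service lift there); 1 ranger + 1 poacher across (service lift there); 1 ranger + 1 poacher across (service lift back at the start); 2 rangers + 2 poachers across (service lift there); 2 rangers + 2 poachers across (service lift back at the start); 3 rangers + 3 poachers across (service lift there). So no valid plan exists.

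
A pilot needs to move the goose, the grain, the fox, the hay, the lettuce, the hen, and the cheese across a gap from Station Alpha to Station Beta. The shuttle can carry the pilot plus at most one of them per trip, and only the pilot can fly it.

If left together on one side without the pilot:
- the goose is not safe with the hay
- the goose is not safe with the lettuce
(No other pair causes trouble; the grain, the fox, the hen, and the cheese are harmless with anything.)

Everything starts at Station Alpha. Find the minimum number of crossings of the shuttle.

Counting alone: the pilot can take at most 1 across per trip to Station Beta, so moving all 7 needs at least 7 loaded trips out, with a return between consecutive ones — at least 13 crossings.
The safety rule pushes this higher. Following every safe sequence of crossings, the most of the 7 that can be at Station Beta as the shuttle arrives there on crossing 13 is 6 — never all 7.
So no plan with fewer than 15 crossings exists, and this one achieves 15:
1. Pilot goes to Station Beta with the goose.  [Station Alpha: the cheese, the fox, the grain, the hay, the hen, the lettuce | Station Beta: the goose]
2. Pilot goes back to Station Alpha alone.  [Station Alpha: the cheese, the fox, the grain, the hay, the hen, the lettuce | Station Beta: the goose]
3. Pilot goes to Station Beta with the grain.  [Station Alpha: the cheese, the fox, the hay, the hen, the lettuce | Station Beta: the goose, the grain]
4. Pilot goes back to Station Alpha alone.  [Station Alpha: the cheese, the fox, the hay, the hen, the lettuce | Station Beta: the goose, the grain]
5. Pilot goes to Station Beta with the fox.  [Station Alpha: the cheese, the hay, the hen, the lettuce | Station Beta: the fox, the goose, the grain]
6. Pilot goes back to Station Alpha alone.  [Station Alpha: the cheese, the hay, the hen, the lettuce | Station Beta: the fox, the goose, the grain]
7. Pilot goes to Station Beta with the hay.  [Station Alpha: the cheese, the hen, the lettuce | Station Beta: the fox, the goose, the grain, the hay]
8. Pilot goes back to Station Alpha with the goose.  [Station Alpha: the cheese, the goose, the hen, the lettuce | Station Beta: the fox, the grain, the hay]
9. Pilot goes to Station Beta with the lettuce.  [Station Alpha: the cheese, the goose, the hen | Station Beta: the fox, the grain, the hay, the lettuce]
10. Pilot goes back to Station Alpha alone.  [Station Alpha: the cheese, the goose, the hen | Station Beta: the fox, the grain, the hay, the lettuce]
11. Pilot goes to Station Beta with the hen.  [Station Alpha: the cheese, the goose | Station Beta: the fox, the grain, the hay, the hen, the lettuce]
12. Pilot goes back to Station Alpha alone.  [Station Alpha: the cheese, the goose | Station Beta: the fox, the grain, the hay, the hen, the lettuce]
13. Pilot goes to Station Beta with the cheese.  [Station Alpha: the goose | Station Beta: the cheese, the fox, the grain, the hay, the hen, the lettuce]
14. Pilot goes back to Station Alpha alone.  [Station Alpha: the goose | Station Beta: the cheese, the fox, the grain, the hay, the hen, the lettuce]
15. Pilot goes to Station Beta with the goose.  [Station Alpha: — | Station Beta: the cheese, the fox, the goose, the grain, the hay, the hen, the lettuce]

15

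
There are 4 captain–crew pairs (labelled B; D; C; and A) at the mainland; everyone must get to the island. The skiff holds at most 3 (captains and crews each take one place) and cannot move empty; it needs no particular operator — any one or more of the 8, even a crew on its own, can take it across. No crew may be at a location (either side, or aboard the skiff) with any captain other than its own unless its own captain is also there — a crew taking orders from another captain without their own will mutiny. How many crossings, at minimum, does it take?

9

Counting alone: each trip to the island takes at most 3 across and each return brings at least 1 back, so after t trips out (and t−1 returns) at most 3t − (t−1) of the 8 are across; that first reaches 8 at t = 4, so at least 7 crossings are needed.
The safety rule pushes this higher. Following every safe sequence of crossings, the most of the 8 that can be at the island as the skiff arrives there on crossing 7 is 7 — never all 8.
So no plan with fewer than 9 crossings exists, and this one achieves 9:
1. captain B and crew B cross → the island.
2. captain B crosses ← the mainland.
3. captain B, captain D, and crew D cross → the island.
4. captain B and crew B cross ← the mainland.
5. captain A, captain B, and captain C cross → the island.
6. crew D crosses ← the mainland.
7. crew B and crew D cross → the island.
8. crew B crosses ← the mainland.
9. crew A, crew B, and crew C cross → the island.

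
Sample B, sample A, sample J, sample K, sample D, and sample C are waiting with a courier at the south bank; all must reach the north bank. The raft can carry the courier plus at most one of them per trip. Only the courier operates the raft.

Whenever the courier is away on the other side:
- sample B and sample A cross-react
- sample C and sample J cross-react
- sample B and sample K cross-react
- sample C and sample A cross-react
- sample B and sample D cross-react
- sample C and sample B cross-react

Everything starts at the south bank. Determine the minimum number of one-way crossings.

Whatever the first load, the items left behind include a forbidden pair without the courier. No opening move is safe, so no plan exists.

impossible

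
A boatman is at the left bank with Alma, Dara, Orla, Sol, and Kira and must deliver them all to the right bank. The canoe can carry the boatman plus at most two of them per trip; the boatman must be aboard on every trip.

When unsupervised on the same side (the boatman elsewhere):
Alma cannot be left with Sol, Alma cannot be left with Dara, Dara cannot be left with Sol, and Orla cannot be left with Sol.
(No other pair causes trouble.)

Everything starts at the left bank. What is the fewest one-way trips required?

Counting alone: the boatman can take at most 2 across per trip to the right bank, so moving all 5 needs at least 3 loaded trips out, with a return between consecutive ones — at least 5 crossings.
The safety rule pushes this higher. Following every safe sequence of crossings, the most of the 5 that can be at the right bank as the canoe arrives there on crossing 5 is 4 — never all 5.
So no plan with fewer than 7 crossings exists, and this one achieves 7:
1. Boatman goes to the right bank with Alma and Sol.  [the left bank: Dara, Kira, Orla | the right bank: Alma, Sol]
2. Boatman goes back to the left bank with Alma.  [the left bank: Alma, Dara, Kira, Orla | the right bank: Sol]
3. Boatman goes to the right bank with Alma and Orla.  [the left bank: Dara, Kira | the right bank: Alma, Orla, Sol]
4. Boatman goes back to the left bank with Sol.  [the left bank: Dara, Kira, Sol | the right bank: Alma, Orla]
5. Boatman goes to the right bank with Dara and Kira.  [the left bank: Sol | the right bank: Alma, Dara, Kira, Orla]
6. Boatman goes back to the left bank with Alma.  [the left bank: Alma, Sol | the right bank: Dara, Kira, Orla]
7. Boatman goes to the right bank with Alma and Sol.  [the left bank: — | the right bank: Alma, Dara, Kira, Orla, Sol]

7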